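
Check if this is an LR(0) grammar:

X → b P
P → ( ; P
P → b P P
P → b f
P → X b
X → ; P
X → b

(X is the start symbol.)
No. Shift-reduce conflict between [X → b .] and [P → . ( ; P]

Augment with X' → X and build the canonical LR(0) collection (I0 = CLOSURE({[X' → . X]}), then GOTO on every symbol after a dot until no new states appear). It has 15 states:
  I0: { [X → . ; P], [X → . b P], [X → . b], [X' → . X] }  — shift
  I1: { [P → . ( ; P], [P → . X b], [P → . b P P], [P → . b f], [X → . ; P], [X → . b P], [X → . b], [X → ; . P] }  — shift
  I2: { [X' → X .] }  — accept
  I3: { [P → . ( ; P], [P → . X b], [P → . b P P], [P → . b f], [X → . ; P], [X → . b P], [X → . b], [X → b . P], [X → b .] }  — shift, reduce
  I4: { [P → ( . ; P] }  — shift
  I5: { [X → b P .] }  — reduce
  I6: { [P → X . b] }  — shift
  I7: { [P → . ( ; P], [P → . X b], [P → . b P P], [P → . b f], [P → b . P P], [P → b . f], [X → . ; P], [X → . b P], [X → . b], [X → b . P], [X → b .] }  — shift, reduce
  I8: { [P → . ( ; P], [P → . X b], [P → . b P P], [P → . b f], [P → b P . P], [X → . ; P], [X → . b P], [X → . b], [X → b P .] }  — shift, reduce
  I9: { [P → b f .] }  — reduce
  I10: { [P → b P P .] }  — reduce
  I11: { [P → X b .] }  — reduce
  I12: { [P → ( ; . P], [P → . ( ; P], [P → . X b], [P → . b P P], [P → . b f], [X → . ; P], [X → . b P], [X → . b] }  — shift
  I13: { [P → ( ; P .] }  — reduce
  I14: { [X → ; P .] }  — reduce

Conflict in state I3:
  Shift-reduce conflict between [X → b .] and [P → . ( ; P]
So the grammar is NOT LR(0).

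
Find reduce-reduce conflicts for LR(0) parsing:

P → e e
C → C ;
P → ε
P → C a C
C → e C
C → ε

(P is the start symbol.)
Yes — I0: [C → .] vs [P → .]; I5: [C → .] vs [P → e e .]

A reduce-reduce conflict occurs when an LR(0) state has two complete items [A → α .] and [B → β .] — both call for a reduction, and with no lookahead the parser cannot choose between them.

Augment with P' → P and build the canonical LR(0) collection (I0 = CLOSURE({[P' → . P]}), then GOTO on every symbol after a dot until no new states appear). It has 10 states:
  I0: { [C → . C ;], [C → . e C], [C → .], [P → . C a C], [P → . e e], [P → .], [P' → . P] }  — shift, 2 reduces
  I1: { [C → C . ;], [P → C . a C] }  — shift
  I2: { [P' → P .] }  — accept
  I3: { [C → . C ;], [C → . e C], [C → .], [C → e . C], [P → e . e] }  — shift, reduce
  I4: { [C → C . ;], [C → e C .] }  — shift, reduce
  I5: { [C → . C ;], [C → . e C], [C → .], [C → e . C], [P → e e .] }  — shift, 2 reduces
  I6: { [C → . C ;], [C → . e C], [C → .], [C → e . C] }  — shift, reduce
  I7: { [C → C ; .] }  — reduce
  I8: { [C → . C ;], [C → . e C], [C → .], [P → C a . C] }  — shift, reduce
  I9: { [C → C . ;], [P → C a C .] }  — shift, reduce

I0 contains complete items [C → .], [P → .] — reduce-reduce conflict.
I5 contains complete items [C → .], [P → e e .] — reduce-reduce conflict.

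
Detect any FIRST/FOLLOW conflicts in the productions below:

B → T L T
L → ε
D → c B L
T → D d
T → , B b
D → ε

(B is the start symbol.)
A FIRST/FOLLOW conflict occurs when a non-terminal N has a nullable alternative N → β (β ⇒* ε) and another alternative N → α with FIRST(α) ∩ FOLLOW(N) ≠ ∅: on such a lookahead the parser cannot decide between expanding α and letting N vanish via β.

Nullable non-terminals: D, L.

D: nullable alternative(s) D → ε; FOLLOW(D) = { 'd' }
  D → c B L: FIRST \ {ε} = { 'c' } — disjoint from FOLLOW(D)
  D → ε: FIRST \ {ε} = { } — this is the only nullable alternative, skip
L has a nullable alternative but only one production, so nothing to check.

B, T have no nullable alternative, so no FIRST/FOLLOW check is needed there.

No FIRST/FOLLOW conflicts found.

Answer: No FIRST/FOLLOW conflicts.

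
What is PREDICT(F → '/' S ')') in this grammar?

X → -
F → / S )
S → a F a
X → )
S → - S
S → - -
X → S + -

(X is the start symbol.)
PREDICT(F → '/' S ')') = (FIRST(RHS) \ {ε}) ∪ (FOLLOW(F) if ε ∈ FIRST(RHS), i.e. RHS ⇒* ε)
FIRST('/' S ')') = { '/' }
ε ∉ FIRST('/' S ')'), so FOLLOW(F) is not added.
PREDICT(F → '/' S ')') = { '/' }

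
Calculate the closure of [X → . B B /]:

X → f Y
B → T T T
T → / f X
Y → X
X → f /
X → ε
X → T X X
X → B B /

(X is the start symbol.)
Start with: [X → . B B /]
  [X → . B B /] has the dot before B: add [B → . T T T]
  [B → . T T T] has the dot before T: add [T → . / f X]
No further items can be added.

CLOSURE = { [B → . T T T], [T → . / f X], [X → . B B /] }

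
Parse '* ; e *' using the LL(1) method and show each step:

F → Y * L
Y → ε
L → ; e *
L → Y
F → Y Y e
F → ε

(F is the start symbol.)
LL(1) parsing maintains a stack (initially the start symbol over $) and the input. At each step: if the stack top is a terminal, match it against the current input token; if it is a non-terminal N, replace it with the RHS of M[N, lookahead] (the unique production whose predict set contains the lookahead).

Stack is shown with the top on the left.

Stack    Input      Action
--------------------------
F $      * ; e * $  output F → Y * L
Y * L $  * ; e * $  output Y → ε
* L $    * ; e * $  match '*'
L $      ; e * $    output L → ; e *
; e * $  ; e * $    match ';'
e * $    e * $      match 'e'
* $      * $        match '*'
$        $          accept

The string is accepted.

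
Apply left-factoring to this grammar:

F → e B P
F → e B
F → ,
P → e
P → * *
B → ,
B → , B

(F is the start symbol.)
Left-factoring transforms A → αβ₁ | αβ₂ into A → αA' and A' → β₁ | β₂
(α is the longest common prefix among the alternatives). Repeat until
no nonterminal has two alternatives with a common prefix.

Round 1: F has alternatives sharing prefix 'e B'. Introduce F': F → e B F'
  Add: F' → P
  Add: F' → ε

Round 2: B has alternatives sharing prefix ','. Introduce B': B → , B'
  Add: B' → ε
  Add: B' → B

No remaining common prefixes — done.

Resulting grammar:
F → e B F'
F' → P
F' → ε
F → ,
P → e
P → * *
B → , B'
B' → ε
B' → B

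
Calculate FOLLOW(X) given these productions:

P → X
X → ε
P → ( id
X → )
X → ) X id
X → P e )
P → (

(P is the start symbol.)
To compute FOLLOW(X), find every occurrence of X on a right-hand side N → α X β: add FIRST(β) \ {ε}, and if β is empty or nullable also add FOLLOW(N). Iterate to a fixed point.

In P → X: X is at the end, add FOLLOW(P)
In X → ) X id: X is followed by id, add FIRST(id) \ {ε} = { 'id' }

The FOLLOW sets referred to above (computed the same way, to a fixed point):
  FOLLOW(P) = { $, 'e' }

Taking the union: FOLLOW(X) = { $, 'e', 'id' }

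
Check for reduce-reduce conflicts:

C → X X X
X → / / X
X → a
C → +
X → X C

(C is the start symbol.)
No reduce-reduce conflicts

A reduce-reduce conflict occurs when an LR(0) state has two complete items [A → α .] and [B → β .] — both call for a reduction, and with no lookahead the parser cannot choose between them.

Augment with C' → C and build the canonical LR(0) collection (I0 = CLOSURE({[C' → . C]}), then GOTO on every symbol after a dot until no new states appear). It has 11 states:
  I0: { [C → . +], [C → . X X X], [C' → . C], [X → . / / X], [X → . X C], [X → . a] }  — shift
  I1: { [C → + .] }  — reduce
  I2: { [X → / . / X] }  — shift
  I3: { [C' → C .] }  — accept
  I4: { [C → . +], [C → . X X X], [C → X . X X], [X → . / / X], [X → . X C], [X → . a], [X → X . C] }  — shift
  I5: { [X → a .] }  — reduce
  I6: { [X → X C .] }  — reduce
  I7: { [C → . +], [C → . X X X], [C → X . X X], [C → X X . X], [X → . / / X], [X → . X C], [X → . a], [X → X . C] }  — shift
  I8: { [C → . +], [C → . X X X], [C → X . X X], [C → X X . X], [C → X X X .], [X → . / / X], [X → . X C], [X → . a], [X → X . C] }  — shift, reduce
  I9: { [X → . / / X], [X → . X C], [X → . a], [X → / / . X] }  — shift
  I10: { [C → . +], [C → . X X X], [X → . / / X], [X → . X C], [X → . a], [X → / / X .], [X → X . C] }  — shift, reduce

No state contains more than one complete item.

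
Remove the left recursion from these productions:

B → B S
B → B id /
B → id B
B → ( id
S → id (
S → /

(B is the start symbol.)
B is directly left-recursive. The standard transformation for
  A → A α₁ | ... | A α_m | β₁ | ... | β_n
is
  A  → β₁ A' | ... | β_n A'
  A' → α₁ A' | ... | α_m A' | ε

B → id B becomes B → id B B'
B → ( id becomes B → ( id B'
B → B S becomes B' → S B'
B → B id / becomes B' → id / B'
Add B' → ε

Productions for other non-terminals are unchanged:
  S → id (
  S → /

Resulting grammar:
B → id B B'
B → ( id B'
B' → S B'
B' → id / B'
B' → ε
S → id (
S → /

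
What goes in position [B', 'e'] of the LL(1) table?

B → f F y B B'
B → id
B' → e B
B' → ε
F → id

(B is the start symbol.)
B' → e B, B' → ε

To find M[B', 'e'], we find productions for B' where 'e' is in the predict set (PREDICT(N → α) = (FIRST(α) \ {ε}) ∪ (FOLLOW(N) if α ⇒* ε)).

Relevant sets:
  FOLLOW(B') = { $, 'e' }

B' → e B: PREDICT = { 'e' }
  'e' is in predict set, so this production goes in M[B', 'e']
B' → ε: PREDICT = { $, 'e' }
  'e' is in predict set, so this production goes in M[B', 'e']

M[B', 'e'] = B' → e B, B' → ε  (a multiply-defined cell — the grammar is not LL(1))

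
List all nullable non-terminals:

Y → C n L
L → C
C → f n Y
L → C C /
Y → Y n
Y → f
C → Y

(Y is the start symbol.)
A non-terminal is nullable if it can derive ε (the empty string): either it has an ε-production, or it has a production whose right-hand side consists entirely of nullable non-terminals.

There are no ε-productions, so no non-terminal can derive ε.
No non-terminals are nullable.

Answer: None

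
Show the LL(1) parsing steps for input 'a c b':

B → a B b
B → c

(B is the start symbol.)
LL(1) parsing maintains a stack (initially the start symbol over $) and the input. At each step: if the stack top is a terminal, match it against the current input token; if it is a non-terminal N, replace it with the RHS of M[N, lookahead] (the unique production whose predict set contains the lookahead).

Stack is shown with the top on the left.

Stack    Input    Action
------------------------
B $      a c b $  output B → a B b
a B b $  a c b $  match 'a'
B b $    c b $    output B → c
c b $    c b $    match 'c'
b $      b $      match 'b'
$        $        accept

The string is accepted.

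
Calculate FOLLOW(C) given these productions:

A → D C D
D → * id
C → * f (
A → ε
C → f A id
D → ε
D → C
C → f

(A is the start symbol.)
{ $, '*', 'f', 'id' }

In A → D C D: C is followed by D, add FIRST(D) \ {ε} = { '*', 'f' }
  D is nullable, so also add FOLLOW(A)
In D → C: C is at the end, add FOLLOW(D)

The FOLLOW sets referred to above (computed the same way, to a fixed point):
  FOLLOW(A) = { $, 'id' }
  FOLLOW(D) = { $, '*', 'f', 'id' }

Taking the union: FOLLOW(C) = { $, '*', 'f', 'id' }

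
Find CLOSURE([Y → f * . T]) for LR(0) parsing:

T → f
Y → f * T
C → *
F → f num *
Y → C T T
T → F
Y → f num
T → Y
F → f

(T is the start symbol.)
{ [C → . *], [F → . f num *], [F → . f], [T → . F], [T → . Y], [T → . f], [Y → . C T T], [Y → . f * T], [Y → . f num], [Y → f * . T] }

To compute CLOSURE, for each item [A → α.Bβ] where B is a non-terminal, add [B → .γ] for all productions B → γ; repeat for the newly added items until nothing changes.

Start with: [Y → f * . T]
  [Y → f * . T] has the dot before T: add [T → . f], [T → . F], [T → . Y]
  [T → . F] has the dot before F: add [F → . f num *], [F → . f]
  [T → . Y] has the dot before Y: add [Y → . f * T], [Y → . C T T], [Y → . f num]
  [Y → . C T T] has the dot before C: add [C → . *]
No further items can be added.

CLOSURE = { [C → . *], [F → . f num *], [F → . f], [T → . F], [T → . Y], [T → . f], [Y → . C T T], [Y → . f * T], [Y → . f num], [Y → f * . T] }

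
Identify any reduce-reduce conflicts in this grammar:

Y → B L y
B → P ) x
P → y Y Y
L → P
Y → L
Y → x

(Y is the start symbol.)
No reduce-reduce conflicts

A reduce-reduce conflict occurs when an LR(0) state has two complete items [A → α .] and [B → β .] — both call for a reduction, and with no lookahead the parser cannot choose between them.

Augment with Y' → Y and build the canonical LR(0) collection (I0 = CLOSURE({[Y' → . Y]}), then GOTO on every symbol after a dot until no new states appear). It has 14 states:
  I0: { [B → . P ) x], [L → . P], [P → . y Y Y], [Y → . B L y], [Y → . L], [Y → . x], [Y' → . Y] }  — shift
  I1: { [L → . P], [P → . y Y Y], [Y → B . L y] }  — shift
  I2: { [Y → L .] }  — reduce
  I3: { [B → P . ) x], [L → P .] }  — shift, reduce
  I4: { [Y' → Y .] }  — accept
  I5: { [Y → x .] }  — reduce
  I6: { [B → . P ) x], [L → . P], [P → . y Y Y], [P → y . Y Y], [Y → . B L y], [Y → . L], [Y → . x] }  — shift
  I7: { [B → . P ) x], [L → . P], [P → . y Y Y], [P → y Y . Y], [Y → . B L y], [Y → . L], [Y → . x] }  — shift
  I8: { [P → y Y Y .] }  — reduce
  I9: { [B → P ) . x] }  — shift
  I10: { [B → P ) x .] }  — reduce
  I11: { [Y → B L . y] }  — shift
  I12: { [L → P .] }  — reduce
  I13: { [Y → B L y .] }  — reduce

No state contains more than one complete item.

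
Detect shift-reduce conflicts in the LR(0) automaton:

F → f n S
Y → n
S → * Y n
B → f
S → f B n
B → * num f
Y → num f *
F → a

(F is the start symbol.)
No shift-reduce conflicts

A shift-reduce conflict occurs when an LR(0) state has both:
  - a complete (reduce) item [A → α .] (dot at the end), and
  - a shift item [B → β . c γ] (dot before a terminal).

Augment with F' → F and build the canonical LR(0) collection (I0 = CLOSURE({[F' → . F]}), then GOTO on every symbol after a dot until no new states appear). It has 20 states:
  I0: { [F → . a], [F → . f n S], [F' → . F] }  — shift
  I1: { [F' → F .] }  — accept
  I2: { [F → a .] }  — reduce
  I3: { [F → f . n S] }  — shift
  I4: { [F → f n . S], [S → . * Y n], [S → . f B n] }  — shift
  I5: { [S → * . Y n], [Y → . n], [Y → . num f *] }  — shift
  I6: { [F → f n S .] }  — reduce
  I7: { [B → . * num f], [B → . f], [S → f . B n] }  — shift
  I8: { [B → * . num f] }  — shift
  I9: { [S → f B . n] }  — shift
  I10: { [B → f .] }  — reduce
  I11: { [S → f B n .] }  — reduce
  I12: { [B → * num . f] }  — shift
  I13: { [B → * num f .] }  — reduce
  I14: { [S → * Y . n] }  — shift
  I15: { [Y → n .] }  — reduce
  I16: { [Y → num . f *] }  — shift
  I17: { [Y → num f . *] }  — shift
  I18: { [Y → num f * .] }  — reduce
  I19: { [S → * Y n .] }  — reduce

No state contains both a complete item and a shift item.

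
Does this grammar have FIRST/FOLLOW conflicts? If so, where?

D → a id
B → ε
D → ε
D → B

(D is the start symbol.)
No FIRST/FOLLOW conflicts.

A FIRST/FOLLOW conflict occurs when a non-terminal N has a nullable alternative N → β (β ⇒* ε) and another alternative N → α with FIRST(α) ∩ FOLLOW(N) ≠ ∅: on such a lookahead the parser cannot decide between expanding α and letting N vanish via β.

Nullable non-terminals: B, D.
FIRST sets used below: FIRST(B) = { ε }
B has a nullable alternative but only one production, so nothing to check.

D: nullable alternative(s) D → ε, D → B; FOLLOW(D) = { $ }
  D → a id: FIRST \ {ε} = { 'a' } — disjoint from FOLLOW(D)
  D → ε: FIRST \ {ε} = { } — disjoint from FOLLOW(D)
  D → B: FIRST \ {ε} = { } — disjoint from FOLLOW(D)

No FIRST/FOLLOW conflicts found.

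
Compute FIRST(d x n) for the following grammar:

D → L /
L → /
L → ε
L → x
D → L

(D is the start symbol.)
{ 'd' }

To compute FIRST(d x n), process the symbols left to right:
Symbol d is a terminal. Add 'd' and stop.
FIRST(d x n) = { 'd' }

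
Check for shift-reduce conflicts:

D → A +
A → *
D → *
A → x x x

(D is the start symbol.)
Augment with D' → D and build the canonical LR(0) collection (I0 = CLOSURE({[D' → . D]}), then GOTO on every symbol after a dot until no new states appear). It has 8 states:
  I0: { [A → . *], [A → . x x x], [D → . *], [D → . A +], [D' → . D] }  — shift
  I1: { [A → * .], [D → * .] }  — 2 reduces
  I2: { [D → A . +] }  — shift
  I3: { [D' → D .] }  — accept
  I4: { [A → x . x x] }  — shift
  I5: { [A → x x . x] }  — shift
  I6: { [A → x x x .] }  — reduce
  I7: { [D → A + .] }  — reduce

No state contains both a complete item and a shift item.

Answer: No shift-reduce conflicts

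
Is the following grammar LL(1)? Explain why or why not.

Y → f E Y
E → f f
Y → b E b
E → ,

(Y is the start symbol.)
Yes, the grammar is LL(1).

A grammar is LL(1) if for each non-terminal N with multiple productions, the predict sets of those productions are pairwise disjoint, where PREDICT(N → α) = (FIRST(α) \ {ε}) ∪ (FOLLOW(N) if α ⇒* ε).

For Y:
  PREDICT(Y → f E Y) = { 'f' }
  PREDICT(Y → b E b) = { 'b' }
For E:
  PREDICT(E → f f) = { 'f' }
  PREDICT(E → ',') = { ',' }

All predict sets are disjoint. The grammar IS LL(1).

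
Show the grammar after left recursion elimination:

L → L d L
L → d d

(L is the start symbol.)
L → d d L'
L' → d L L'
L' → ε

L is directly left-recursive. The standard transformation for
  A → A α₁ | ... | A α_m | β₁ | ... | β_n
is
  A  → β₁ A' | ... | β_n A'
  A' → α₁ A' | ... | α_m A' | ε

L → d d becomes L → d d L'
L → L d L becomes L' → d L L'
Add L' → ε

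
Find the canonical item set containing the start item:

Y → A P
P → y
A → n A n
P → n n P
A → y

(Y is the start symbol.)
First, augment the grammar with Y' → Y
I₀ = CLOSURE({ [Y' → . Y] }):
  [Y' → . Y] has the dot before Y: add [Y → . A P]
  [Y → . A P] has the dot before A: add [A → . n A n], [A → . y]
No further items can be added.

I₀ = { [A → . n A n], [A → . y], [Y → . A P], [Y' → . Y] }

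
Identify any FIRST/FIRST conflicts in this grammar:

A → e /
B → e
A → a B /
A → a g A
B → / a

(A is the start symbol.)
Productions for A:
  A → e /: FIRST = { 'e' }
  A → a B /: FIRST = { 'a' }
  A → a g A: FIRST = { 'a' }
Productions for B:
  B → e: FIRST = { 'e' }
  B → / a: FIRST = { '/' }

Conflict for A: A → a B / and A → a g A
  Overlap: { 'a' }

Answer: Yes. A → a B '/' / A → a g A on { 'a' }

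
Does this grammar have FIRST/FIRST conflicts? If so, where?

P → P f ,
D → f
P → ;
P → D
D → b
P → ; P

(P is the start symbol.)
Yes. P → P f ',' / P → ';' on { ';' }; P → P f ',' / P → D on { 'b', 'f' }; P → P f ',' / P → ';' P on { ';' }; P → ';' / P → ';' P on { ';' }

A FIRST/FIRST conflict occurs when two productions N → α and N → β for the same non-terminal have FIRST(α) ∩ FIRST(β) ≠ ∅ (with ε ∈ FIRST of a nullable right-hand side, so two nullable alternatives also conflict).

FIRST sets of the non-terminals at (or reachable through a nullable prefix from) the front of some alternative:
  FIRST(P) = { ';', 'b', 'f' }
  FIRST(D) = { 'b', 'f' }

Productions for P:
  P → P f ,: FIRST = { ';', 'b', 'f' }
  P → ;: FIRST = { ';' }
  P → D: FIRST = { 'b', 'f' }
  P → ; P: FIRST = { ';' }
Productions for D:
  D → f: FIRST = { 'f' }
  D → b: FIRST = { 'b' }

Conflict for P: P → P f , and P → ;
  Overlap: { ';' }
Conflict for P: P → P f , and P → D
  Overlap: { 'b', 'f' }
Conflict for P: P → P f , and P → ; P
  Overlap: { ';' }
Conflict for P: P → ; and P → ; P
  Overlap: { ';' }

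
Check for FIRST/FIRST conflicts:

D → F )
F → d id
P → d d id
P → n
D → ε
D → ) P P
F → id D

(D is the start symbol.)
No FIRST/FIRST conflicts.

A FIRST/FIRST conflict occurs when two productions N → α and N → β for the same non-terminal have FIRST(α) ∩ FIRST(β) ≠ ∅ (with ε ∈ FIRST of a nullable right-hand side, so two nullable alternatives also conflict).

FIRST sets of the non-terminals at (or reachable through a nullable prefix from) the front of some alternative:
  FIRST(F) = { 'd', 'id' }

Productions for D:
  D → F ): FIRST = { 'd', 'id' }
  D → ε: FIRST = { ε }
  D → ) P P: FIRST = { ')' }
Productions for F:
  F → d id: FIRST = { 'd' }
  F → id D: FIRST = { 'id' }
Productions for P:
  P → d d id: FIRST = { 'd' }
  P → n: FIRST = { 'n' }

All alternatives of each non-terminal have pairwise disjoint FIRST sets.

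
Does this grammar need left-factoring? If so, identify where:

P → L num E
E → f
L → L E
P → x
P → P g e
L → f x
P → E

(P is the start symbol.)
No, left-factoring is not needed

Left-factoring is needed when two productions for the same non-terminal
share a common prefix on the right-hand side.

Productions for P:
  P → L num E
  P → x
  P → P g e
  P → E
Productions for L:
  L → L E
  L → f x

No common prefixes found.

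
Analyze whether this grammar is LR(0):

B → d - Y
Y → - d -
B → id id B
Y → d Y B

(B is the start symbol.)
A grammar is LR(0) if no state in the canonical LR(0) collection has:
  - both a shift item (dot before a terminal) and a complete item (shift-reduce conflict), or
  - two or more complete items (reduce-reduce conflict; the accept item [B' → B .] counts as a complete item here).

Augment with B' → B and build the canonical LR(0) collection (I0 = CLOSURE({[B' → . B]}), then GOTO on every symbol after a dot until no new states appear). It has 14 states:
  I0: { [B → . d - Y], [B → . id id B], [B' → . B] }  — shift
  I1: { [B' → B .] }  — accept
  I2: { [B → d . - Y] }  — shift
  I3: { [B → id . id B] }  — shift
  I4: { [B → . d - Y], [B → . id id B], [B → id id . B] }  — shift
  I5: { [B → id id B .] }  — reduce
  I6: { [B → d - . Y], [Y → . - d -], [Y → . d Y B] }  — shift
  I7: { [Y → - . d -] }  — shift
  I8: { [B → d - Y .] }  — reduce
  I9: { [Y → . - d -], [Y → . d Y B], [Y → d . Y B] }  — shift
  I10: { [B → . d - Y], [B → . id id B], [Y → d Y . B] }  — shift
  I11: { [Y → d Y B .] }  — reduce
  I12: { [Y → - d . -] }  — shift
  I13: { [Y → - d - .] }  — reduce

Every state is either a pure shift/goto state or contains exactly one complete item and nothing to shift — no conflicts. The grammar is LR(0).

Answer: Yes, the grammar is LR(0)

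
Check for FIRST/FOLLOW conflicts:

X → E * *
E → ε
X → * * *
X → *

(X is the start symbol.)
No FIRST/FOLLOW conflicts.

Nullable non-terminals: E.
E has a nullable alternative but only one production, so nothing to check.

X has no nullable alternative, so no FIRST/FOLLOW check is needed there.

No FIRST/FOLLOW conflicts found.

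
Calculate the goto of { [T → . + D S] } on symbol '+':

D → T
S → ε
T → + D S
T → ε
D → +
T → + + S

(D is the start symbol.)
GOTO(I, '+') = CLOSURE({ [A → αX.β] : [A → α.Xβ] ∈ I, X = '+' })

Items with dot before '+', with the dot advanced:
  [T → . + D S] → [T → + . D S]
Closure of the advanced items:
  [T → + . D S] has the dot before D: add [D → . T], [D → . +]
  [D → . T] has the dot before T: add [T → . + D S], [T → .], [T → . + + S]

GOTO = { [D → . +], [D → . T], [T → + . D S], [T → . + + S], [T → . + D S], [T → .] }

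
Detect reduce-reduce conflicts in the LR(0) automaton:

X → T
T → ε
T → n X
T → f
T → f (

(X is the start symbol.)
No reduce-reduce conflicts

Augment with X' → X and build the canonical LR(0) collection (I0 = CLOSURE({[X' → . X]}), then GOTO on every symbol after a dot until no new states appear). It has 7 states:
  I0: { [T → . f (], [T → . f], [T → . n X], [T → .], [X → . T], [X' → . X] }  — shift, reduce
  I1: { [X → T .] }  — reduce
  I2: { [X' → X .] }  — accept
  I3: { [T → f . (], [T → f .] }  — shift, reduce
  I4: { [T → . f (], [T → . f], [T → . n X], [T → .], [T → n . X], [X → . T] }  — shift, reduce
  I5: { [T → n X .] }  — reduce
  I6: { [T → f ( .] }  — reduce

No state contains more than one complete item.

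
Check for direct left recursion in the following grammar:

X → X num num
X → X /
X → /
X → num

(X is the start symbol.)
X → X num num: LEFT RECURSIVE (starts with X)
X → X /: LEFT RECURSIVE (starts with X)
X → /: starts with '/'
X → num: starts with num

The grammar has direct left recursion on: X.

Answer: Yes, X is left-recursive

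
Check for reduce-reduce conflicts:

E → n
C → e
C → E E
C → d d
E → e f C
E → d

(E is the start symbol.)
No reduce-reduce conflicts

A reduce-reduce conflict occurs when an LR(0) state has two complete items [A → α .] and [B → β .] — both call for a reduction, and with no lookahead the parser cannot choose between them.

Augment with E' → E and build the canonical LR(0) collection (I0 = CLOSURE({[E' → . E]}), then GOTO on every symbol after a dot until no new states appear). It has 12 states:
  I0: { [E → . d], [E → . e f C], [E → . n], [E' → . E] }  — shift
  I1: { [E' → E .] }  — accept
  I2: { [E → d .] }  — reduce
  I3: { [E → e . f C] }  — shift
  I4: { [E → n .] }  — reduce
  I5: { [C → . E E], [C → . d d], [C → . e], [E → . d], [E → . e f C], [E → . n], [E → e f . C] }  — shift
  I6: { [E → e f C .] }  — reduce
  I7: { [C → E . E], [E → . d], [E → . e f C], [E → . n] }  — shift
  I8: { [C → d . d], [E → d .] }  — shift, reduce
  I9: { [C → e .], [E → e . f C] }  — shift, reduce
  I10: { [C → d d .] }  — reduce
  I11: { [C → E E .] }  — reduce

No state contains more than one complete item.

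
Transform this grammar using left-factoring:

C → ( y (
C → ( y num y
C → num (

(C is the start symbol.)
C → ( y C'
C' → (
C' → num y
C → num (

Left-factoring transforms A → αβ₁ | αβ₂ into A → αA' and A' → β₁ | β₂
(α is the longest common prefix among the alternatives). Repeat until
no nonterminal has two alternatives with a common prefix.

Round 1: C has alternatives sharing prefix '( y'. Introduce C': C → ( y C'
  Add: C' → (
  Add: C' → num y

No remaining common prefixes — done.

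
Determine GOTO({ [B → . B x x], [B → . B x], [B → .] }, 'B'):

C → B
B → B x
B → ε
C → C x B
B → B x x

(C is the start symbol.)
GOTO(I, 'B') = CLOSURE({ [A → αX.β] : [A → α.Xβ] ∈ I, X = 'B' })

Items with dot before 'B', with the dot advanced:
  [B → . B x] → [B → B . x]
  [B → . B x x] → [B → B . x x]
Closure adds nothing (no advanced item has the dot before a non-terminal).

GOTO = { [B → B . x x], [B → B . x] }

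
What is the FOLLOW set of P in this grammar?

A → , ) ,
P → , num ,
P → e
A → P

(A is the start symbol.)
{ $ }

In A → P: P is at the end, add FOLLOW(A)

The FOLLOW sets referred to above (computed the same way, to a fixed point):
  FOLLOW(A) = { $ }

Taking the union: FOLLOW(P) = { $ }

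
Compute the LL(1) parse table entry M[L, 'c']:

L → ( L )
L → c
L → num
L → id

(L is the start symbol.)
L → c

To find M[L, 'c'], we find productions for L where 'c' is in the predict set (PREDICT(N → α) = (FIRST(α) \ {ε}) ∪ (FOLLOW(N) if α ⇒* ε)).

L → ( L ): PREDICT = { '(' }
L → c: PREDICT = { 'c' }
  'c' is in predict set, so this production goes in M[L, 'c']
L → num: PREDICT = { 'num' }
L → id: PREDICT = { 'id' }

M[L, 'c'] = L → c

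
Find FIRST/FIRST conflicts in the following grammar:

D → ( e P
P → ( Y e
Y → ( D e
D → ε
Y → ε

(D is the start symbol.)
A FIRST/FIRST conflict occurs when two productions N → α and N → β for the same non-terminal have FIRST(α) ∩ FIRST(β) ≠ ∅ (with ε ∈ FIRST of a nullable right-hand side, so two nullable alternatives also conflict).

Productions for D:
  D → ( e P: FIRST = { '(' }
  D → ε: FIRST = { ε }
Productions for Y:
  Y → ( D e: FIRST = { '(' }
  Y → ε: FIRST = { ε }
P has only one production, so no FIRST/FIRST conflict is possible there.

All alternatives of each non-terminal have pairwise disjoint FIRST sets.

Answer: No FIRST/FIRST conflicts.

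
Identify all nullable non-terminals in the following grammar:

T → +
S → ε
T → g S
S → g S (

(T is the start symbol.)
{ 'S' }

A non-terminal is nullable if it can derive ε (the empty string): either it has an ε-production, or it has a production whose right-hand side consists entirely of nullable non-terminals.

ε-productions: S → ε
So S is immediately nullable.
No further non-terminal can be added: every production for the remaining non-terminals contains a terminal or a non-nullable non-terminal.
Nullable = { 'S' }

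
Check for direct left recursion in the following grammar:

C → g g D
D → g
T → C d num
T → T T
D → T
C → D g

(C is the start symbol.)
Direct left recursion occurs when N → N α for some non-terminal N (the right-hand side begins with the left-hand side itself).

C → g g D: starts with g
D → g: starts with g
T → C d num: starts with C
T → T T: LEFT RECURSIVE (starts with T)
D → T: starts with T
C → D g: starts with D

The grammar has direct left recursion on: T.

Answer: Yes, T is left-recursive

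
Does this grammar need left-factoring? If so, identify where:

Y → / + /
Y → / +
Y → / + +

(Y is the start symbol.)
Yes, Y has productions with common prefix '/ +'

Left-factoring is needed when two productions for the same non-terminal
share a common prefix on the right-hand side.

Productions for Y:
  Y → / + /
  Y → / +
  Y → / + +

Found common prefix '/ +' in productions for Y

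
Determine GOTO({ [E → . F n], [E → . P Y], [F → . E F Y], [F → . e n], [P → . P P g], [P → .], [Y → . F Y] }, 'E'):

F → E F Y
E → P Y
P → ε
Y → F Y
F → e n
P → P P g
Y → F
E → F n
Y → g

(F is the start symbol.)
GOTO(I, 'E') = CLOSURE({ [A → αX.β] : [A → α.Xβ] ∈ I, X = 'E' })

Items with dot before 'E', with the dot advanced:
  [F → . E F Y] → [F → E . F Y]
Closure of the advanced items:
  [F → E . F Y] has the dot before F: add [F → . E F Y], [F → . e n]
  [F → . E F Y] has the dot before E: add [E → . P Y], [E → . F n]
  [E → . P Y] has the dot before P: add [P → .], [P → . P P g]

GOTO = { [E → . F n], [E → . P Y], [F → . E F Y], [F → . e n], [F → E . F Y], [P → . P P g], [P → .] }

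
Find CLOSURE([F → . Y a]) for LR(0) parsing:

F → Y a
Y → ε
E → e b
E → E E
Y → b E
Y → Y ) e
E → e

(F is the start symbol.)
{ [F → . Y a], [Y → . Y ) e], [Y → . b E], [Y → .] }

Start with: [F → . Y a]
  [F → . Y a] has the dot before Y: add [Y → .], [Y → . b E], [Y → . Y ) e]
No further items can be added.

CLOSURE = { [F → . Y a], [Y → . Y ) e], [Y → . b E], [Y → .] }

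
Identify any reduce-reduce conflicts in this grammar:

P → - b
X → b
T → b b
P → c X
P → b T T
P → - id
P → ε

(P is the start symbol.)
Augment with P' → P and build the canonical LR(0) collection (I0 = CLOSURE({[P' → . P]}), then GOTO on every symbol after a dot until no new states appear). It has 13 states:
  I0: { [P → . - b], [P → . - id], [P → . b T T], [P → . c X], [P → .], [P' → . P] }  — shift, reduce
  I1: { [P → - . b], [P → - . id] }  — shift
  I2: { [P' → P .] }  — accept
  I3: { [P → b . T T], [T → . b b] }  — shift
  I4: { [P → c . X], [X → . b] }  — shift
  I5: { [P → c X .] }  — reduce
  I6: { [X → b .] }  — reduce
  I7: { [P → b T . T], [T → . b b] }  — shift
  I8: { [T → b . b] }  — shift
  I9: { [T → b b .] }  — reduce
  I10: { [P → b T T .] }  — reduce
  I11: { [P → - b .] }  — reduce
  I12: { [P → - id .] }  — reduce

No state contains more than one complete item.

Answer: No reduce-reduce conflicts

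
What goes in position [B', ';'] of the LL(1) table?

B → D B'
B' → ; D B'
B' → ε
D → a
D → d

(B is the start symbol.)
To find M[B', ';'], we find productions for B' where ';' is in the predict set (PREDICT(N → α) = (FIRST(α) \ {ε}) ∪ (FOLLOW(N) if α ⇒* ε)).

Relevant sets:
  FOLLOW(B') = { $ }

B' → ; D B': PREDICT = { ';' }
  ';' is in predict set, so this production goes in M[B', ';']
B' → ε: PREDICT = { $ }

M[B', ';'] = B' → ; D B'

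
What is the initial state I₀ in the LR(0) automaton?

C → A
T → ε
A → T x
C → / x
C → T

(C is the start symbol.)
{ [A → . T x], [C → . / x], [C → . A], [C → . T], [C' → . C], [T → .] }

First, augment the grammar with C' → C
I₀ = CLOSURE({ [C' → . C] }):
  [C' → . C] has the dot before C: add [C → . A], [C → . / x], [C → . T]
  [C → . A] has the dot before A: add [A → . T x]
  [C → . T] has the dot before T: add [T → .]
No further items can be added.

I₀ = { [A → . T x], [C → . / x], [C → . A], [C → . T], [C' → . C], [T → .] }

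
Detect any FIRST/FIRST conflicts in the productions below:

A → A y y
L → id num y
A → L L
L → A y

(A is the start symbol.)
A FIRST/FIRST conflict occurs when two productions N → α and N → β for the same non-terminal have FIRST(α) ∩ FIRST(β) ≠ ∅ (with ε ∈ FIRST of a nullable right-hand side, so two nullable alternatives also conflict).

FIRST sets of the non-terminals at (or reachable through a nullable prefix from) the front of some alternative:
  FIRST(A) = { 'id' }
  FIRST(L) = { 'id' }

Productions for A:
  A → A y y: FIRST = { 'id' }
  A → L L: FIRST = { 'id' }
Productions for L:
  L → id num y: FIRST = { 'id' }
  L → A y: FIRST = { 'id' }

Conflict for A: A → A y y and A → L L
  Overlap: { 'id' }
Conflict for L: L → id num y and L → A y
  Overlap: { 'id' }

Answer: Yes. A → A y y / A → L L on { 'id' }; L → id num y / L → A y on { 'id' }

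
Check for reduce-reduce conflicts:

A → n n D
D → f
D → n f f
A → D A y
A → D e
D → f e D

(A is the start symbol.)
No reduce-reduce conflicts

Augment with A' → A and build the canonical LR(0) collection (I0 = CLOSURE({[A' → . A]}), then GOTO on every symbol after a dot until no new states appear). It has 15 states:
  I0: { [A → . D A y], [A → . D e], [A → . n n D], [A' → . A], [D → . f e D], [D → . f], [D → . n f f] }  — shift
  I1: { [A' → A .] }  — accept
  I2: { [A → . D A y], [A → . D e], [A → . n n D], [A → D . A y], [A → D . e], [D → . f e D], [D → . f], [D → . n f f] }  — shift
  I3: { [D → f . e D], [D → f .] }  — shift, reduce
  I4: { [A → n . n D], [D → n . f f] }  — shift
  I5: { [D → n f . f] }  — shift
  I6: { [A → n n . D], [D → . f e D], [D → . f], [D → . n f f] }  — shift
  I7: { [A → n n D .] }  — reduce
  I8: { [D → n . f f] }  — shift
  I9: { [D → n f f .] }  — reduce
  I10: { [D → . f e D], [D → . f], [D → . n f f], [D → f e . D] }  — shift
  I11: { [D → f e D .] }  — reduce
  I12: { [A → D A . y] }  — shift
  I13: { [A → D e .] }  — reduce
  I14: { [A → D A y .] }  — reduce

No state contains more than one complete item.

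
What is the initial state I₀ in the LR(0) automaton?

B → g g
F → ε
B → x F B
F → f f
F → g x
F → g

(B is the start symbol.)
First, augment the grammar with B' → B
I₀ = CLOSURE({ [B' → . B] }):
  [B' → . B] has the dot before B: add [B → . g g], [B → . x F B]
No further items can be added.

I₀ = { [B → . g g], [B → . x F B], [B' → . B] }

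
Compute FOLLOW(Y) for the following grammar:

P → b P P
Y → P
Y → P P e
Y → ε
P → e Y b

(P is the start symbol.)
In P → e Y b: Y is followed by b, add FIRST(b) \ {ε} = { 'b' }

Taking the union: FOLLOW(Y) = { 'b' }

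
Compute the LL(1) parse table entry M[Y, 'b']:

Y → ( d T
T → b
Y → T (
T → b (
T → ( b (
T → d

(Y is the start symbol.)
To find M[Y, 'b'], we find productions for Y where 'b' is in the predict set (PREDICT(N → α) = (FIRST(α) \ {ε}) ∪ (FOLLOW(N) if α ⇒* ε)).

Relevant sets:
  FIRST(T) = { '(', 'b', 'd' }

Y → ( d T: PREDICT = { '(' }
Y → T (: PREDICT = { '(', 'b', 'd' }
  'b' is in predict set, so this production goes in M[Y, 'b']

M[Y, 'b'] = Y → T (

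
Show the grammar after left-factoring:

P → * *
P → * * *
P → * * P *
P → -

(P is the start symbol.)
Left-factoring transforms A → αβ₁ | αβ₂ into A → αA' and A' → β₁ | β₂
(α is the longest common prefix among the alternatives). Repeat until
no nonterminal has two alternatives with a common prefix.

Round 1: P has alternatives sharing prefix '* *'. Introduce P': P → * * P'
  Add: P' → ε
  Add: P' → *
  Add: P' → P *

No remaining common prefixes — done.

Resulting grammar:
P → * * P'
P' → ε
P' → *
P' → P *
P → -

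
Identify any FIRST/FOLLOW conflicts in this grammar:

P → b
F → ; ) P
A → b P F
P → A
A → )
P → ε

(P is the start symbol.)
A FIRST/FOLLOW conflict occurs when a non-terminal N has a nullable alternative N → β (β ⇒* ε) and another alternative N → α with FIRST(α) ∩ FOLLOW(N) ≠ ∅: on such a lookahead the parser cannot decide between expanding α and letting N vanish via β.

Nullable non-terminals: P.
FIRST sets used below: FIRST(A) = { ')', 'b' }

P: nullable alternative(s) P → ε; FOLLOW(P) = { $, ';' }
  P → b: FIRST \ {ε} = { 'b' } — disjoint from FOLLOW(P)
  P → A: FIRST \ {ε} = { ')', 'b' } — disjoint from FOLLOW(P)
  P → ε: FIRST \ {ε} = { } — this is the only nullable alternative, skip

A, F have no nullable alternative, so no FIRST/FOLLOW check is needed there.

No FIRST/FOLLOW conflicts found.

Answer: No FIRST/FOLLOW conflicts.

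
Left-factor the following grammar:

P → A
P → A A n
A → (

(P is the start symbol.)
Left-factoring transforms A → αβ₁ | αβ₂ into A → αA' and A' → β₁ | β₂
(α is the longest common prefix among the alternatives). Repeat until
no nonterminal has two alternatives with a common prefix.

Round 1: P has alternatives sharing prefix 'A'. Introduce P': P → A P'
  Add: P' → ε
  Add: P' → A n

No remaining common prefixes — done.

Resulting grammar:
P → A P'
P' → ε
P' → A n
A → (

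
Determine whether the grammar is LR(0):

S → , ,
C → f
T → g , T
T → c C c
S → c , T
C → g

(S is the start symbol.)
A grammar is LR(0) if no state in the canonical LR(0) collection has:
  - both a shift item (dot before a terminal) and a complete item (shift-reduce conflict), or
  - two or more complete items (reduce-reduce conflict; the accept item [S' → S .] counts as a complete item here).

Augment with S' → S and build the canonical LR(0) collection (I0 = CLOSURE({[S' → . S]}), then GOTO on every symbol after a dot until no new states appear). It has 15 states:
  I0: { [S → . , ,], [S → . c , T], [S' → . S] }  — shift
  I1: { [S → , . ,] }  — shift
  I2: { [S' → S .] }  — accept
  I3: { [S → c . , T] }  — shift
  I4: { [S → c , . T], [T → . c C c], [T → . g , T] }  — shift
  I5: { [S → c , T .] }  — reduce
  I6: { [C → . f], [C → . g], [T → c . C c] }  — shift
  I7: { [T → g . , T] }  — shift
  I8: { [T → . c C c], [T → . g , T], [T → g , . T] }  — shift
  I9: { [T → g , T .] }  — reduce
  I10: { [T → c C . c] }  — shift
  I11: { [C → f .] }  — reduce
  I12: { [C → g .] }  — reduce
  I13: { [T → c C c .] }  — reduce
  I14: { [S → , , .] }  — reduce

Every state is either a pure shift/goto state or contains exactly one complete item and nothing to shift — no conflicts. The grammar is LR(0).

Answer: Yes, the grammar is LR(0)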